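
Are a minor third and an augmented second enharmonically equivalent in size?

Yes

Both span 3 semitones: a minor third and an augmented second are the same chromatic distance.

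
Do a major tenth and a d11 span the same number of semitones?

Yes

A major tenth = 16 semitones = a diminished eleventh; enharmonically equal.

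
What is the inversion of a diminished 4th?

augmented fifth

The rule of nine gives the new number: 9 − 4 = 5, so a fourth becomes a fifth.
The quality also flips — diminished becomes augmented — giving an augmented fifth.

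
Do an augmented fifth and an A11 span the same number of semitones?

No

An augmented fifth spans 8 semitones; an augmented eleventh spans 18 semitones. They differ by 10.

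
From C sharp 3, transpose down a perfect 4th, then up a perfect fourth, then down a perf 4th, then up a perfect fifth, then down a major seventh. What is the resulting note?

A perfect fourth down from C#3 is G#2.
A perfect fourth up from G#2 is C#3.
C#3 down a perfect fourth → G#2 (5 semitones).
Up a perfect fifth from G#2: D#3 (7 semitones up).
A major seventh down from D#3 is E2.

E 2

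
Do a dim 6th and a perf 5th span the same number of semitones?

A diminished sixth = 7 semitones = a perfect fifth; enharmonically equal.

Yes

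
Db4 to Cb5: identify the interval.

D to C spans seven letter names (D-E-F-G-A-B-C) — that makes it a seventh of some quality.
At 10 semitones, Db4→Cb5 falls one short of a major seventh: minor.

m7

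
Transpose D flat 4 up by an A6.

The sixth takes the letter from D up to B.
An augmented sixth spans 10 semitones, so from Db4 the target pitch is B4.

B 4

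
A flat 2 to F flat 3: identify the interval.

m6

A to F spans six letter names (A-B-C-D-E-F) — that makes it a sixth of some quality.
A major sixth would be 9 semitones, but Ab2 to Fb3 is 8 — one semitone narrower, making it a minor sixth.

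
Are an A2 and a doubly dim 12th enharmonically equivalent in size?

3 semitones (augmented second) vs 17 semitones (doubly diminished twelfth): not equal.

No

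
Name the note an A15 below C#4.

C2

The letter stays C (same as the start), shifted two octaves down.
An augmented fifteenth spans 25 semitones, so from C#4 the target pitch is C2.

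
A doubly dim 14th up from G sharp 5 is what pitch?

Counting seven letter names plus an octave up from G lands on F.
A doubly diminished fourteenth is 20 semitones; 20 semitones up from G#5 gives Fb7.

F flat 7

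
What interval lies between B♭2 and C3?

major second

B to C spans two letter names (B-C), so the interval is some kind of second.
The major second spans 2 semitones, and Bb2 to C3 is exactly 2 semitones — so this is a major second.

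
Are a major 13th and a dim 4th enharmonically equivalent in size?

A major thirteenth is 21 semitones but a diminished fourth is 4 semitones — different sizes.

No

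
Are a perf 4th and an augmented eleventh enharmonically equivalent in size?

No

5 semitones (perfect fourth) vs 18 semitones (augmented eleventh): not equal.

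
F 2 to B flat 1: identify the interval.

perfect fifth

Descending from F2 to Bb1 is the same interval as ascending Bb1 to F2.
B to F spans five letter names (B-C-D-E-F) — that makes it a fifth of some quality.
The perfect fifth spans 7 semitones, and Bb1 to F2 is exactly 7 semitones — so this is a perfect fifth.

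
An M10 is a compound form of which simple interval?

major third

Subtracting seven from the interval number removes an octave: 10 − 7 = 3.
That makes a major tenth a compound major third — an octave plus a major third.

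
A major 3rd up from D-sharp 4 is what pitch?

F-double-sharp 4

Counting three letter names up from D lands on F.
Moving 4 semitones up from D#4 (the size of a major third) reaches F##4.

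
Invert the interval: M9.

First reduce the compound major ninth to its simple form, a major second.
Interval numbers invert to sum to nine: 2 + 7 = 9, so a second inverts to a seventh.
Quality inverts too: major becomes minor. That makes the inversion a minor seventh.

minor seventh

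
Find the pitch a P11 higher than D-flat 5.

Counting four letter names plus an octave up from D lands on G.
A perfect eleventh is 17 semitones; 17 semitones up from Db5 gives Gb6.

G-flat 6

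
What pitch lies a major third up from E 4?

G-sharp 4

Counting three letter names up from E lands on G.
A major third spans 4 semitones, so from E4 the target pitch is G#4.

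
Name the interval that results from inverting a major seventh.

Interval numbers invert to sum to nine: 7 + 2 = 9, so a seventh inverts to a second.
The quality also flips — major becomes minor — giving a minor second.

m2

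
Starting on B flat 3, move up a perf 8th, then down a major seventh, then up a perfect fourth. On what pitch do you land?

F flat 4

A perfect octave up from Bb3 is Bb4.
Bb4 down a major seventh → Cb4 (11 semitones).
A perfect fourth up from Cb4 is Fb4.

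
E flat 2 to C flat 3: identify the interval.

E to C spans six letter names (E-F-G-A-B-C): a sixth.
At 8 semitones, Eb2→Cb3 falls one short of a major sixth: minor.

minor sixth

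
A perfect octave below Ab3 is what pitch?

Ab2

An octave keeps the letter name A, an octave down from A.
Moving 12 semitones down from Ab3 (the size of a perfect octave) reaches Ab2.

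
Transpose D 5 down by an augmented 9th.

The ninth's letter: D down two letter names plus an octave → C.
Moving 15 semitones down from D5 (the size of an augmented ninth) reaches Cb4.

C flat 4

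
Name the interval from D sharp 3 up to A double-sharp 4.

D to A spans five letter names (D-E-F-G-A), plus an octave — that makes it a twelfth of some quality.
D#3 to A##4 spans 20 semitones — one semitone wider than the perfect twelfth (19) — giving an augmented twelfth.
(Equivalently, a compound augmented fifth: an augmented fifth plus an octave.)

augmented twelfth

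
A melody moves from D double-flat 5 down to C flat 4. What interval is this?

Descending from Dbb5 to Cb4 is the same interval as ascending Cb4 to Dbb5.
C to D spans two letter names (C-D), plus an octave, so the interval is some kind of ninth.
Cb4 to Dbb5 is 13 semitones, a half step short of the major ninth (14), so this is minor.
(Equivalently, a compound minor second: a minor second plus an octave.)

minor 9th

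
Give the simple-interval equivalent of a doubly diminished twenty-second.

dd8

Subtracting seven from the interval number removes an octave: 22 − 14 = 8.
So a doubly diminished twenty-second is 2 octaves plus a doubly diminished octave. The quality is unchanged.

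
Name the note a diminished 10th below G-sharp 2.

Three letters down from G (plus an octave) reaches E.
Moving 14 semitones down from G#2 (the size of a diminished tenth) reaches E##1.

E-double-sharp 1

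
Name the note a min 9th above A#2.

B3

Two letters up from A (plus an octave) reaches B.
Moving 13 semitones up from A#2 (the size of a minor ninth) reaches B3.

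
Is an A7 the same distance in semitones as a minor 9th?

No

12 semitones (augmented seventh) vs 13 semitones (minor ninth): not equal.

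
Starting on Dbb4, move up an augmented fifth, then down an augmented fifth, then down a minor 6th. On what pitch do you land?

Dbb4 up an augmented fifth → Ab4 (8 semitones).
Down an augmented fifth from Ab4: Dbb4 (8 semitones down).
Down a minor sixth from Dbb4: Fb3 (8 semitones down).

Fb3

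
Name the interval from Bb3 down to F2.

perfect eleventh

Descending from Bb3 to F2 is the same interval as ascending F2 to Bb3.
F to B spans four letter names (F-G-A-B), plus an octave — that makes it an eleventh of some quality.
The perfect eleventh spans 17 semitones, and F2 to Bb3 is exactly 17 semitones — so this is a perfect eleventh.
(Equivalently, a compound perfect fourth: a perfect fourth plus an octave.)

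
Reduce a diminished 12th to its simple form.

diminished 5th

Each octave removed subtracts seven from the number: 12 − 7 = 5.
That makes a diminished twelfth a compound diminished fifth — an octave plus a diminished fifth.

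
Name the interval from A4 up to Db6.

diminished 11th

A to D spans four letter names (A-B-C-D), plus an octave: an eleventh.
The perfect eleventh is 17 semitones; here we have 16, one semitone narrower: diminished.
(Equivalently, a compound diminished fourth: a diminished fourth plus an octave.)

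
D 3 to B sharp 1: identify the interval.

diminished 10th

Descending from D3 to B#1 is the same interval as ascending B#1 to D3.
B to D spans three letter names (B-C-D), plus an octave — that makes it a tenth of some quality.
B#1 to D3 spans 14 semitones — two semitones narrower than the major tenth (16) — giving a diminished tenth.
(Equivalently, a compound diminished third: a diminished third plus an octave.)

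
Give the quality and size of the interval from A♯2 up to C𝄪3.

major third

A to C spans three letter names (A-B-C): a third.
The major third spans 4 semitones, and A#2 to C##3 is exactly 4 semitones — so this is a major third.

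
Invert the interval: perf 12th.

P4

First reduce the compound perfect twelfth to its simple form, a perfect fifth.
The rule of nine gives the new number: 9 − 5 = 4, so a fifth becomes a fourth.
The quality also flips — perfect stays perfect — giving a perfect fourth.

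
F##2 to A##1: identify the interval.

Descending from F##2 to A##1 is the same interval as ascending A##1 to F##2.
A to F spans six letter names (A-B-C-D-E-F), so the interval is some kind of sixth.
A##1 to F##2 is 8 semitones, a half step short of the major sixth (9), so this is minor.

minor sixth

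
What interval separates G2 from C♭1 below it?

Descending from G2 to Cb1 is the same interval as ascending Cb1 to G2.
C to G spans five letter names (C-D-E-F-G), plus an octave: a twelfth.
A perfect twelfth would be 19 semitones; Cb1 to G2 is 20, one semitone wider, so the interval is augmented.
(Equivalently, a compound augmented fifth: an augmented fifth plus an octave.)

augmented twelfth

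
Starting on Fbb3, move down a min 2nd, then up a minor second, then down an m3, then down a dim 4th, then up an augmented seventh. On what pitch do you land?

Fbb3 down a minor second → Ebb3 (1 semitone).
A minor second up from Ebb3 is Fbb3.
Fbb3 down a minor third → Dbb3 (3 semitones).
Down a diminished fourth from Dbb3: Ab2 (4 semitones down).
Up an augmented seventh from Ab2: G#3 (12 semitones up).

G#3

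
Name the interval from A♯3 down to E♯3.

perfect 4th

Descending from A#3 to E#3 is the same interval as ascending E#3 to A#3.
E to A spans four letter names (E-F-G-A): a fourth.
The perfect fourth spans 5 semitones, and E#3 to A#3 is exactly 5 semitones — so this is a perfect fourth.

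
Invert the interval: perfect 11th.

perfect 5th

First reduce the compound perfect eleventh to its simple form, a perfect fourth.
The rule of nine gives the new number: 9 − 4 = 5, so a fourth becomes a fifth.
The quality also flips — perfect stays perfect — giving a perfect fifth.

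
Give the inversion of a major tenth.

minor sixth

First reduce the compound major tenth to its simple form, a major third.
Interval numbers invert to sum to nine: 3 + 6 = 9, so a third inverts to a sixth.
Quality inverts too: major becomes minor. That makes the inversion a minor sixth.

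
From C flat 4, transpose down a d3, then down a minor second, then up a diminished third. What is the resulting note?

B flat 3

Down a diminished third from Cb4: A3 (2 semitones down).
Down a minor second from A3: G#3 (1 semitone down).
Up a diminished third from G#3: Bb3 (2 semitones up).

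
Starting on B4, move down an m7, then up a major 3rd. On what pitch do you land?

B4 down a minor seventh → C#4 (10 semitones).
C#4 up a major third → E#4 (4 semitones).

E#4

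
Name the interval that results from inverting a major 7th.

The rule of nine gives the new number: 9 − 7 = 2, so a seventh becomes a second.
The quality also flips — major becomes minor — giving a minor second.

m2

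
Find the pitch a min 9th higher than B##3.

Counting two letter names plus an octave up from B lands on C.
Moving 13 semitones up from B##3 (the size of a minor ninth) reaches C##5.

C##5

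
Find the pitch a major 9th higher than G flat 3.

The ninth's letter: G up two letter names plus an octave → A.
A major ninth is 14 semitones; 14 semitones up from Gb3 gives Ab4.

A flat 4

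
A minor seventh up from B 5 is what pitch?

Counting seven letter names up from B lands on A.
A minor seventh is 10 semitones; 10 semitones up from B5 gives A6.

A 6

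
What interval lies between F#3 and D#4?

F to D spans six letter names (F-G-A-B-C-D), so the interval is some kind of sixth.
The major sixth spans 9 semitones, and F#3 to D#4 is exactly 9 semitones — so this is a major sixth.

major sixth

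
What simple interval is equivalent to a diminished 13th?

Take out an octave (7 from the number): 13 − 7 = 6.
Quality carries through unchanged, so the simple form is a diminished sixth.

d6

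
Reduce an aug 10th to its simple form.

Take out an octave (7 from the number): 10 − 7 = 3.
Quality carries through unchanged, so the simple form is an augmented third.

augmented third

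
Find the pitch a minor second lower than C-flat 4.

Two letter names down from C: B.
Moving 1 semitone down from Cb4 (the size of a minor second) reaches Bb3.

B-flat 3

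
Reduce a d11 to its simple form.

Subtracting seven from the interval number removes an octave: 11 − 7 = 4.
That makes a diminished eleventh a compound diminished fourth — an octave plus a diminished fourth.

diminished fourth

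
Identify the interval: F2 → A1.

minor sixth

Descending from F2 to A1 is the same interval as ascending A1 to F2.
A to F spans six letter names (A-B-C-D-E-F): a sixth.
A1 to F2 is 8 semitones, a half step short of the major sixth (9), so this is minor.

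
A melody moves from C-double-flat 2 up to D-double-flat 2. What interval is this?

major second

C to D spans two letter names (C-D) — that makes it a second of some quality.
Counting semitones, Cbb2→Dbb2 is 2, which is the major second.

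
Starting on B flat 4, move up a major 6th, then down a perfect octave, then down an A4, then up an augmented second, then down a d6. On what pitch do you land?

G double-sharp 3

Up a major sixth from Bb4: G5 (9 semitones up).
Down a perfect octave from G5: G4 (12 semitones down).
G4 down an augmented fourth → Db4 (6 semitones).
Up an augmented second from Db4: E4 (3 semitones up).
E4 down a diminished sixth → G##3 (7 semitones).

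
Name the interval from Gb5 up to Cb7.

G to C spans four letter names (G-A-B-C), plus an octave: an eleventh.
The perfect eleventh spans 17 semitones, and Gb5 to Cb7 is exactly 17 semitones — so this is a perfect eleventh.
(Equivalently, a compound perfect fourth: a perfect fourth plus an octave.)

P11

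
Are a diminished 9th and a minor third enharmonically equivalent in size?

No

A diminished ninth spans 12 semitones; a minor third spans 3 semitones. They differ by 9.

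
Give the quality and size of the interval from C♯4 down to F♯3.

perfect fifth

Descending from C#4 to F#3 is the same interval as ascending F#3 to C#4.
F to C spans five letter names (F-G-A-B-C), so the interval is some kind of fifth.
The perfect fifth spans 7 semitones, and F#3 to C#4 is exactly 7 semitones — so this is a perfect fifth.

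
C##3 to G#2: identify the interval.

augmented 4th

Descending from C##3 to G#2 is the same interval as ascending G#2 to C##3.
G to C spans four letter names (G-A-B-C): a fourth.
The perfect fourth is 5 semitones; here we have 6, one semitone wider: augmented.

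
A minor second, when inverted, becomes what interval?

The rule of nine gives the new number: 9 − 2 = 7, so a second becomes a seventh.
The quality also flips — minor becomes major — giving a major seventh.

major seventh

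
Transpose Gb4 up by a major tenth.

Counting three letter names plus an octave up from G lands on B.
A major tenth spans 16 semitones, so from Gb4 the target pitch is Bb5.

Bb5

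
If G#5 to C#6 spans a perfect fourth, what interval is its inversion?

The rule of nine gives the new number: 9 − 4 = 5, so a fourth becomes a fifth.
And perfect stays perfect under inversion, so we get a perfect fifth.

P5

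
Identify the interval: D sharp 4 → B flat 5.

D to B spans six letter names (D-E-F-G-A-B), plus an octave — that makes it a thirteenth of some quality.
A major thirteenth would be 21 semitones; D#4 to Bb5 is 19, two semitones narrower, so the interval is diminished.
(Equivalently, a compound diminished sixth: a diminished sixth plus an octave.)

diminished 13th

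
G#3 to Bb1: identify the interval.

augmented thirteenth

Descending from G#3 to Bb1 is the same interval as ascending Bb1 to G#3.
B to G spans six letter names (B-C-D-E-F-G), plus an octave, so the interval is some kind of thirteenth.
A major thirteenth would be 21 semitones; Bb1 to G#3 is 22, one semitone wider, so the interval is augmented.
(Equivalently, a compound augmented sixth: an augmented sixth plus an octave.)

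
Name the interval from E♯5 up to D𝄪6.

major 7th

E to D spans seven letter names (E-F-G-A-B-C-D): a seventh.
Counting semitones, E#5→D##6 is 11, which is the major seventh.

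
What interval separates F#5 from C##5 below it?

diminished fourth

Descending from F#5 to C##5 is the same interval as ascending C##5 to F#5.
C to F spans four letter names (C-D-E-F) — that makes it a fourth of some quality.
The perfect fourth is 5 semitones; here we have 4, one semitone narrower: diminished.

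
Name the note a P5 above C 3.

Counting five letter names up from C lands on G.
A perfect fifth spans 7 semitones, so from C3 the target pitch is G3.

G 3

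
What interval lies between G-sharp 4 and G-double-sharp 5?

A8

G to G is the same letter name, plus an octave: an octave.
The perfect octave is 12 semitones; here we have 13, one semitone wider: augmented.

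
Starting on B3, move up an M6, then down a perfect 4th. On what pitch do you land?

D#4

B3 up a major sixth → G#4 (9 semitones).
Down a perfect fourth from G#4: D#4 (5 semitones down).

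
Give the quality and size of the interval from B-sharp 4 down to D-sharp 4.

major sixth

Descending from B#4 to D#4 is the same interval as ascending D#4 to B#4.
D to B spans six letter names (D-E-F-G-A-B), so the interval is some kind of sixth.
Counting semitones, D#4→B#4 is 9, which is the major sixth.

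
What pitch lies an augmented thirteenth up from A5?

The thirteenth's letter: A up six letter names plus an octave → F.
Moving 22 semitones up from A5 (the size of an augmented thirteenth) reaches F##7.

F##7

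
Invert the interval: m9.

M7

First reduce the compound minor ninth to its simple form, a minor second.
Inverted interval numbers add to nine, so a second pairs with a seventh (2 + 7 = 9).
Quality inverts too: minor becomes major. That makes the inversion a major seventh.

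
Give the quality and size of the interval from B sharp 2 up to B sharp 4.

P15

B to B is the same letter name, plus 2 octaves: a fifteenth.
The perfect fifteenth spans 24 semitones, and B#2 to B#4 is exactly 24 semitones — so this is a perfect fifteenth.
(Equivalently, a compound perfect octave: a perfect octave plus an octave.)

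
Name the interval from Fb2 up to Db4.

M13

F to D spans six letter names (F-G-A-B-C-D), plus an octave: a thirteenth.
Fb2 to Db4 is 21 semitones, matching the major thirteenth exactly, so the quality is major.
(Equivalently, a compound major sixth: a major sixth plus an octave.)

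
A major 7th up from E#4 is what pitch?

D##5

The seventh takes the letter from E up to D.
Moving 11 semitones up from E#4 (the size of a major seventh) reaches D##5.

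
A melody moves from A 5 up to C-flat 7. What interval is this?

diminished tenth

A to C spans three letter names (A-B-C), plus an octave: a tenth.
A5 to Cb7 spans 14 semitones — two semitones narrower than the major tenth (16) — giving a diminished tenth.
(Equivalently, a compound diminished third: a diminished third plus an octave.)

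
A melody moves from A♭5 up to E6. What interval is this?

augmented fifth

A to E spans five letter names (A-B-C-D-E): a fifth.
Ab5 to E6 spans 8 semitones — one semitone wider than the perfect fifth (7) — giving an augmented fifth.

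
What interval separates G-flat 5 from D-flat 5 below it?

Descending from Gb5 to Db5 is the same interval as ascending Db5 to Gb5.
D to G spans four letter names (D-E-F-G) — that makes it a fourth of some quality.
Counting semitones, Db5→Gb5 is 5, which is the perfect fourth.

perfect fourth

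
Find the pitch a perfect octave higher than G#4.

G#5

An octave keeps the letter name G, an octave up from G.
A perfect octave spans 12 semitones, so from G#4 the target pitch is G#5.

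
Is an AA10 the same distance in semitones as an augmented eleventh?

A doubly augmented tenth spans 18 semitones, and an augmented eleventh also spans 18 semitones — they're enharmonic.

Yes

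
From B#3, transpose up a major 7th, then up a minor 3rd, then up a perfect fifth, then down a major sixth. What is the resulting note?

Up a major seventh from B#3: A##4 (11 semitones up).
Up a minor third from A##4: C##5 (3 semitones up).
Up a perfect fifth from C##5: G##5 (7 semitones up).
A major sixth down from G##5 is B#4.

B#4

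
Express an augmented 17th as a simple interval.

Subtracting seven from the interval number removes an octave: 17 − 14 = 3.
Quality carries through unchanged, so the simple form is an augmented third.

augmented third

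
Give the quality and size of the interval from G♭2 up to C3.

G to C spans four letter names (G-A-B-C): a fourth.
Gb2 to C3 spans 6 semitones — one semitone wider than the perfect fourth (5) — giving an augmented fourth.

augmented 4th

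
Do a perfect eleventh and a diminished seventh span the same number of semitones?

No

17 semitones (perfect eleventh) vs 9 semitones (diminished seventh): not equal.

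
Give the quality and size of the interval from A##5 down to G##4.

Descending from A##5 to G##4 is the same interval as ascending G##4 to A##5.
G to A spans two letter names (G-A), plus an octave — that makes it a ninth of some quality.
The major ninth spans 14 semitones, and G##4 to A##5 is exactly 14 semitones — so this is a major ninth.
(Equivalently, a compound major second: a major second plus an octave.)

major ninth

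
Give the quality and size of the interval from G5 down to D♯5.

Descending from G5 to D#5 is the same interval as ascending D#5 to G5.
D to G spans four letter names (D-E-F-G), so the interval is some kind of fourth.
A perfect fourth would be 5 semitones; D#5 to G5 is 4, one semitone narrower, so the interval is diminished.

diminished fourth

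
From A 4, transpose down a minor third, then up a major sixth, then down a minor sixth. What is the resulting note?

A minor third down from A4 is F#4.
F#4 up a major sixth → D#5 (9 semitones).
D#5 down a minor sixth → F##4 (8 semitones).

F double-sharp 4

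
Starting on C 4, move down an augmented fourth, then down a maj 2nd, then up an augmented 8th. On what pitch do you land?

An augmented fourth down from C4 is Gb3.
A major second down from Gb3 is Fb3.
Fb3 up an augmented octave → F4 (13 semitones).

F 4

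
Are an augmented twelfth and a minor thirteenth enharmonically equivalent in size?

An augmented twelfth spans 20 semitones, and a minor thirteenth also spans 20 semitones — they're enharmonic.

Yes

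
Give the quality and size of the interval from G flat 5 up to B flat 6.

M10

G to B spans three letter names (G-A-B), plus an octave, so the interval is some kind of tenth.
Gb5 to Bb6 is 16 semitones, matching the major tenth exactly, so the quality is major.
(Equivalently, a compound major third: a major third plus an octave.)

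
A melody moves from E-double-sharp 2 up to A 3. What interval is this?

E to A spans four letter names (E-F-G-A), plus an octave: an eleventh.
The perfect eleventh is 17 semitones; here we have 15, two semitones narrower: doubly diminished.
(Equivalently, a compound doubly diminished fourth: a doubly diminished fourth plus an octave.)

doubly diminished 11th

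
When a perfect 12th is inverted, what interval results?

First reduce the compound perfect twelfth to its simple form, a perfect fifth.
The rule of nine gives the new number: 9 − 5 = 4, so a fifth becomes a fourth.
Quality inverts too: perfect stays perfect. That makes the inversion a perfect fourth.

perfect 4th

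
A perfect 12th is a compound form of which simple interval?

perfect fifth

Each octave removed subtracts seven from the number: 12 − 7 = 5.
So a perfect twelfth is an octave plus a perfect fifth. The quality is unchanged.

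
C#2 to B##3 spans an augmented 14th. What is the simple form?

Take out an octave (7 from the number): 14 − 7 = 7.
So an augmented fourteenth is an octave plus an augmented seventh. The quality is unchanged.

A7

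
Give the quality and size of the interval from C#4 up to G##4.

C to G spans five letter names (C-D-E-F-G): a fifth.
C#4 to G##4 spans 8 semitones — one semitone wider than the perfect fifth (7) — giving an augmented fifth.

augmented fifth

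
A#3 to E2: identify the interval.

Descending from A#3 to E2 is the same interval as ascending E2 to A#3.
E to A spans four letter names (E-F-G-A), plus an octave, so the interval is some kind of eleventh.
A perfect eleventh would be 17 semitones; E2 to A#3 is 18, one semitone wider, so the interval is augmented.
(Equivalently, a compound augmented fourth: an augmented fourth plus an octave.)

A11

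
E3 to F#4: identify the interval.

E to F spans two letter names (E-F), plus an octave, so the interval is some kind of ninth.
Counting semitones, E3→F#4 is 14, which is the major ninth.
(Equivalently, a compound major second: a major second plus an octave.)

major 9th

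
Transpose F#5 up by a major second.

Counting two letter names up from F lands on G.
Moving 2 semitones up from F#5 (the size of a major second) reaches G#5.

G#5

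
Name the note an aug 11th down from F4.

Counting four letter names plus an octave down from F lands on C.
Moving 18 semitones down from F4 (the size of an augmented eleventh) reaches Cb3.

Cb3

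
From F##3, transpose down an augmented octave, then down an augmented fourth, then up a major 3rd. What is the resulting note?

E2

An augmented octave down from F##3 is F#2.
Down an augmented fourth from F#2: C2 (6 semitones down).
A major third up from C2 is E2.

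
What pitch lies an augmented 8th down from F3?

The letter stays F (same as the start), shifted an octave down.
An augmented octave spans 13 semitones, so from F3 the target pitch is Fb2.

Fb2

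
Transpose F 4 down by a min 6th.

Counting six letter names down from F lands on A.
Moving 8 semitones down from F4 (the size of a minor sixth) reaches A3.

A 3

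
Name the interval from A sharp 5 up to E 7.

A to E spans five letter names (A-B-C-D-E), plus an octave: a twelfth.
A perfect twelfth would be 19 semitones; A#5 to E7 is 18, one semitone narrower, so the interval is diminished.
(Equivalently, a compound diminished fifth: a diminished fifth plus an octave.)

diminished 12th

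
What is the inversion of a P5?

The rule of nine gives the new number: 9 − 5 = 4, so a fifth becomes a fourth.
And perfect stays perfect under inversion, so we get a perfect fourth.

perfect 4th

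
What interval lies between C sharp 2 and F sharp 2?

perfect fourth

C to F spans four letter names (C-D-E-F), so the interval is some kind of fourth.
C#2 to F#2 is 5 semitones, matching the perfect fourth exactly, so the quality is perfect.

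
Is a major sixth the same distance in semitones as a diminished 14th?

A major sixth spans 9 semitones; a diminished fourteenth spans 21 semitones. They differ by 12.

No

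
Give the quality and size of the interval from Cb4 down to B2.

Descending from Cb4 to B2 is the same interval as ascending B2 to Cb4.
B to C spans two letter names (B-C), plus an octave — that makes it a ninth of some quality.
A major ninth would be 14 semitones; B2 to Cb4 is 12, two semitones narrower, so the interval is diminished.

diminished ninth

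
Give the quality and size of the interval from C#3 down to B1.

Descending from C#3 to B1 is the same interval as ascending B1 to C#3.
B to C spans two letter names (B-C), plus an octave — that makes it a ninth of some quality.
The major ninth spans 14 semitones, and B1 to C#3 is exactly 14 semitones — so this is a major ninth.
(Equivalently, a compound major second: a major second plus an octave.)

major 9th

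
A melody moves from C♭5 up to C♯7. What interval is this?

doubly augmented 15th

C to C is the same letter name, plus 2 octaves, so the interval is some kind of fifteenth.
Cb5 to C#7 spans 26 semitones — two semitones wider than the perfect fifteenth (24) — giving a doubly augmented fifteenth.
(Equivalently, a compound doubly augmented octave: a doubly augmented octave plus an octave.)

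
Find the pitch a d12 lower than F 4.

The twelfth's letter: F down five letter names plus an octave → B.
A diminished twelfth spans 18 semitones, so from F4 the target pitch is B2.

B 2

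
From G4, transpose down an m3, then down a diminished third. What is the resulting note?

C##4

A minor third down from G4 is E4.
E4 down a diminished third → C##4 (2 semitones).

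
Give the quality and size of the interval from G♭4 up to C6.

G to C spans four letter names (G-A-B-C), plus an octave — that makes it an eleventh of some quality.
The perfect eleventh is 17 semitones; here we have 18, one semitone wider: augmented.
(Equivalently, a compound augmented fourth: an augmented fourth plus an octave.)

augmented eleventh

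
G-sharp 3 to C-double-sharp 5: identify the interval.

augmented 11th

G to C spans four letter names (G-A-B-C), plus an octave — that makes it an eleventh of some quality.
G#3 to C##5 spans 18 semitones — one semitone wider than the perfect eleventh (17) — giving an augmented eleventh.
(Equivalently, a compound augmented fourth: an augmented fourth plus an octave.)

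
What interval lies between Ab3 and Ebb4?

A to E spans five letter names (A-B-C-D-E) — that makes it a fifth of some quality.
Ab3 to Ebb4 spans 6 semitones — one semitone narrower than the perfect fifth (7) — giving a diminished fifth.

diminished 5th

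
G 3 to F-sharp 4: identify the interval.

major 7th

G to F spans seven letter names (G-A-B-C-D-E-F), so the interval is some kind of seventh.
G3 to F#4 is 11 semitones, matching the major seventh exactly, so the quality is major.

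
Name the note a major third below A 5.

Three letter names down from A: F.
Moving 4 semitones down from A5 (the size of a major third) reaches F5.

F 5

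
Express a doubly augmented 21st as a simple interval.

doubly augmented seventh

Each octave removed subtracts seven from the number: 21 − 14 = 7.
Quality carries through unchanged, so the simple form is a doubly augmented seventh.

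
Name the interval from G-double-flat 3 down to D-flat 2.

d11

Descending from Gbb3 to Db2 is the same interval as ascending Db2 to Gbb3.
D to G spans four letter names (D-E-F-G), plus an octave: an eleventh.
Db2 to Gbb3 spans 16 semitones — one semitone narrower than the perfect eleventh (17) — giving a diminished eleventh.
(Equivalently, a compound diminished fourth: a diminished fourth plus an octave.)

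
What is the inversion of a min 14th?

First reduce the compound minor fourteenth to its simple form, a minor seventh.
The rule of nine gives the new number: 9 − 7 = 2, so a seventh becomes a second.
Quality inverts too: minor becomes major. That makes the inversion a major second.

M2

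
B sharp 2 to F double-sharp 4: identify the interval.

perfect twelfth

B to F spans five letter names (B-C-D-E-F), plus an octave: a twelfth.
Counting semitones, B#2→F##4 is 19, which is the perfect twelfth.
(Equivalently, a compound perfect fifth: a perfect fifth plus an octave.)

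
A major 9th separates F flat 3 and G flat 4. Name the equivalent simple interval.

major 2nd

Each octave removed subtracts seven from the number: 9 − 7 = 2.
That makes a major ninth a compound major second — an octave plus a major second.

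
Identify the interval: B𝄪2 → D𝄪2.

major sixth

Descending from B##2 to D##2 is the same interval as ascending D##2 to B##2.
D to B spans six letter names (D-E-F-G-A-B) — that makes it a sixth of some quality.
Counting semitones, D##2→B##2 is 9, which is the major sixth.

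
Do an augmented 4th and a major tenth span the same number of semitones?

No

An augmented fourth spans 6 semitones; a major tenth spans 16 semitones. They differ by 10.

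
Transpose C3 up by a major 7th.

B3

Seven letter names up from C: B.
A major seventh spans 11 semitones, so from C3 the target pitch is B3.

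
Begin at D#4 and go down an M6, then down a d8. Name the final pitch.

A major sixth down from D#4 is F#3.
Down a diminished octave from F#3: F##2 (11 semitones down).

F##2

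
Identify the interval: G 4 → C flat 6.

diminished eleventh

G to C spans four letter names (G-A-B-C), plus an octave — that makes it an eleventh of some quality.
The perfect eleventh is 17 semitones; here we have 16, one semitone narrower: diminished.
(Equivalently, a compound diminished fourth: a diminished fourth plus an octave.)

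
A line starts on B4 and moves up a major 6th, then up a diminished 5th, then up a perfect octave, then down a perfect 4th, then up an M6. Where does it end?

A major sixth up from B4 is G#5.
A diminished fifth up from G#5 is D6.
D6 up a perfect octave → D7 (12 semitones).
A perfect fourth down from D7 is A6.
Up a major sixth from A6: F#7 (9 semitones up).

F#7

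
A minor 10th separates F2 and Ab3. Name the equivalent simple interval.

m3

Take out an octave (7 from the number): 10 − 7 = 3.
Quality carries through unchanged, so the simple form is a minor third.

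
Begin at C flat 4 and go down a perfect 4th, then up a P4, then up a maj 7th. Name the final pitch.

B flat 4

A perfect fourth down from Cb4 is Gb3.
Gb3 up a perfect fourth → Cb4 (5 semitones).
A major seventh up from Cb4 is Bb4.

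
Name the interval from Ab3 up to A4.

A8

A to A is the same letter name, plus an octave: an octave.
Ab3 to A4 spans 13 semitones — one semitone wider than the perfect octave (12) — giving an augmented octave.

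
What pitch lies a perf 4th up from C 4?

F 4

Counting four letter names up from C lands on F.
A perfect fourth is 5 semitones; 5 semitones up from C4 gives F4.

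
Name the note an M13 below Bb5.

Db4

Counting six letter names plus an octave down from B lands on D.
Moving 21 semitones down from Bb5 (the size of a major thirteenth) reaches Db4.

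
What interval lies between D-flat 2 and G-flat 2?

D to G spans four letter names (D-E-F-G) — that makes it a fourth of some quality.
The perfect fourth spans 5 semitones, and Db2 to Gb2 is exactly 5 semitones — so this is a perfect fourth.

P4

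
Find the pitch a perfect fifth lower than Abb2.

Dbb2

The fifth takes the letter from A down to D.
Moving 7 semitones down from Abb2 (the size of a perfect fifth) reaches Dbb2.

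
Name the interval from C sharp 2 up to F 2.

C to F spans four letter names (C-D-E-F) — that makes it a fourth of some quality.
A perfect fourth would be 5 semitones; C#2 to F2 is 4, one semitone narrower, so the interval is diminished.

diminished fourth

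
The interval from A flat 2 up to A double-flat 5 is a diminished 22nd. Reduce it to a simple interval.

Each octave removed subtracts seven from the number: 22 − 14 = 8.
That makes a diminished twenty-second a compound diminished octave — 2 octaves plus a diminished octave.

diminished octave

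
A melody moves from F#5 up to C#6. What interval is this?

perfect fifth

F to C spans five letter names (F-G-A-B-C), so the interval is some kind of fifth.
The perfect fifth spans 7 semitones, and F#5 to C#6 is exactly 7 semitones — so this is a perfect fifth.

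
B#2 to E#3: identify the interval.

B to E spans four letter names (B-C-D-E), so the interval is some kind of fourth.
B#2 to E#3 is 5 semitones, matching the perfect fourth exactly, so the quality is perfect.

perfect fourth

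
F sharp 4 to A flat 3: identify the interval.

augmented 6th

Descending from F#4 to Ab3 is the same interval as ascending Ab3 to F#4.
A to F spans six letter names (A-B-C-D-E-F), so the interval is some kind of sixth.
Ab3 to F#4 spans 10 semitones — one semitone wider than the major sixth (9) — giving an augmented sixth.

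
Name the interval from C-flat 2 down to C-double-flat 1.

A8

Descending from Cb2 to Cbb1 is the same interval as ascending Cbb1 to Cb2.
C to C is the same letter name, plus an octave, so the interval is some kind of octave.
A perfect octave would be 12 semitones; Cbb1 to Cb2 is 13, one semitone wider, so the interval is augmented.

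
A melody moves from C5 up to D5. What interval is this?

C to D spans two letter names (C-D), so the interval is some kind of second.
Counting semitones, C5→D5 is 2, which is the major second.

major 2nd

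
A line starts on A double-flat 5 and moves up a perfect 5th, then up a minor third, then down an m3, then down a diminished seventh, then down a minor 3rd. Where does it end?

D 5

Up a perfect fifth from Abb5: Ebb6 (7 semitones up).
Up a minor third from Ebb6: Gbb6 (3 semitones up).
A minor third down from Gbb6 is Ebb6.
Down a diminished seventh from Ebb6: F5 (9 semitones down).
A minor third down from F5 is D5.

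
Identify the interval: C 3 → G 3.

C to G spans five letter names (C-D-E-F-G) — that makes it a fifth of some quality.
C3 to G3 is 7 semitones, matching the perfect fifth exactly, so the quality is perfect.

perfect fifth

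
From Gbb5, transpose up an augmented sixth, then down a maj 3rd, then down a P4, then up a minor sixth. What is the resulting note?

Ebb6

Up an augmented sixth from Gbb5: Eb6 (10 semitones up).
Eb6 down a major third → Cb6 (4 semitones).
Cb6 down a perfect fourth → Gb5 (5 semitones).
A minor sixth up from Gb5 is Ebb6.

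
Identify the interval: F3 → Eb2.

Descending from F3 to Eb2 is the same interval as ascending Eb2 to F3.
E to F spans two letter names (E-F), plus an octave — that makes it a ninth of some quality.
Counting semitones, Eb2→F3 is 14, which is the major ninth.
(Equivalently, a compound major second: a major second plus an octave.)

major ninth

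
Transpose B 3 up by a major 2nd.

The second takes the letter from B up to C.
Moving 2 semitones up from B3 (the size of a major second) reaches C#4.

C sharp 4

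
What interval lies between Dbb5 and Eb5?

augmented second

D to E spans two letter names (D-E) — that makes it a second of some quality.
The major second is 2 semitones; here we have 3, one semitone wider: augmented.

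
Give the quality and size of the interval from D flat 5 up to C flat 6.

m7

D to C spans seven letter names (D-E-F-G-A-B-C): a seventh.
A major seventh would be 11 semitones, but Db5 to Cb6 is 10 — one semitone narrower, making it a minor seventh.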